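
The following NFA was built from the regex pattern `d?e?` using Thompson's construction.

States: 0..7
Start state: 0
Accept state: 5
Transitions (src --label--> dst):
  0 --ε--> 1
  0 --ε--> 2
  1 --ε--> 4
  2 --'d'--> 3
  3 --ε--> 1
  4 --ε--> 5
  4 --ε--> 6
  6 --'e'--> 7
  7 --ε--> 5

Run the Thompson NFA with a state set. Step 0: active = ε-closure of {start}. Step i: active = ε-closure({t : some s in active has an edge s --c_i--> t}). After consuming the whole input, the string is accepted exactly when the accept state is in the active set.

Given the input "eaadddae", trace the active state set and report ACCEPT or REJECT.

Answer: REJECT

Trace:
start: ε-closure({0}) = {0,1,2,4,5,6}
'e' @ 1: {5,7}  ✓accept
'a' @ 2: {}  — no active states
rest 'adddae' ignored (set empty)
after full input: {}  (accept=5 not in)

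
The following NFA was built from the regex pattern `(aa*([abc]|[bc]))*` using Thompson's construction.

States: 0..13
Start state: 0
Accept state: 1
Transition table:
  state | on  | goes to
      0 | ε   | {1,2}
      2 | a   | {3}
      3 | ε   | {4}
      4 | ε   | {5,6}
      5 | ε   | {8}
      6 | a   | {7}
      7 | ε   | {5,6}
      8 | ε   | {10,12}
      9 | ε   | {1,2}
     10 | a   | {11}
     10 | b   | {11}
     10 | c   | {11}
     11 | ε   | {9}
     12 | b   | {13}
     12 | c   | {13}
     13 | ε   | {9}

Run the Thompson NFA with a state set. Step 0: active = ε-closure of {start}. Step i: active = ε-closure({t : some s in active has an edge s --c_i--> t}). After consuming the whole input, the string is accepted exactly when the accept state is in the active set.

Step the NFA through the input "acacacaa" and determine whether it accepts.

start: ε-closure({0}) = {0,1,2}
'a' @ 1: {3,4,5,6,8,10,12}
'c' @ 2: {1,2,9,11,13}  (accept∈set)
'a' @ 3: {3,4,5,6,8,10,12}
'c' @ 4: {1,2,9,11,13}  (accept∈set)
'a' @ 5: {3,4,5,6,8,10,12}
'c' @ 6: {1,2,9,11,13}  (accept∈set)
'a' @ 7: {3,4,5,6,8,10,12}
'a' @ 8: {1,2,5,6,7,8,9,10,11,12}  (accept∈set)
after full input: {1,2,5,6,7,8,9,10,11,12}  (accept=1 in)

Answer: ACCEPT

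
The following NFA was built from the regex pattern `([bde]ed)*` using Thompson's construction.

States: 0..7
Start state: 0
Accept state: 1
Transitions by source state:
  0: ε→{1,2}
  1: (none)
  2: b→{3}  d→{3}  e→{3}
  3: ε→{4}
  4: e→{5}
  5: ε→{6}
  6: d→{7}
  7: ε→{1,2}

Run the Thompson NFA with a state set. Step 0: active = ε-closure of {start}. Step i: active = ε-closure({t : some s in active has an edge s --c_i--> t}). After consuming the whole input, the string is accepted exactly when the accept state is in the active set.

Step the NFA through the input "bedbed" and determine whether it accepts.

Answer: ACCEPT

Derivation:
S₀ = ε-closure({0}) = {0,1,2}
'b' @ 1: {3,4}
'e' @ 2: {5,6}
'd' @ 3: {1,2,7}  (accept∈set)
'b' @ 4: {3,4}
'e' @ 5: {5,6}
'd' @ 6: {1,2,7}  (accept∈set)
end set {1,2,7} — state 1 in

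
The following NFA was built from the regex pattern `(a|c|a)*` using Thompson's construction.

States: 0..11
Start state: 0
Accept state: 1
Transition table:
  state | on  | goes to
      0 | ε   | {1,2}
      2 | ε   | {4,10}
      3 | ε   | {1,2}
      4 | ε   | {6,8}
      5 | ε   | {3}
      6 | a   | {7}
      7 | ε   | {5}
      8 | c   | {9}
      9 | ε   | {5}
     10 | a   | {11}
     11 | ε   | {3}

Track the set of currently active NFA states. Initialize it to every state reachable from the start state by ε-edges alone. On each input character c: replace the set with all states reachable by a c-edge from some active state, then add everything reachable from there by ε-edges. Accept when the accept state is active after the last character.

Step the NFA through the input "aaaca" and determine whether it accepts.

start: ε-closure({0}) = {0,1,2,4,6,8,10}
'a' @ 1: {1,2,3,4,5,6,7,8,10,11}  ✓accept
'a' @ 2: {1,2,3,4,5,6,7,8,10,11}  ✓accept
'a' @ 3: {1,2,3,4,5,6,7,8,10,11}  ✓accept
'c' @ 4: {1,2,3,4,5,6,8,9,10}  ✓accept
'a' @ 5: {1,2,3,4,5,6,7,8,10,11}  ✓accept
end set {1,2,3,4,5,6,7,8,10,11} — state 1 in

Answer: ACCEPT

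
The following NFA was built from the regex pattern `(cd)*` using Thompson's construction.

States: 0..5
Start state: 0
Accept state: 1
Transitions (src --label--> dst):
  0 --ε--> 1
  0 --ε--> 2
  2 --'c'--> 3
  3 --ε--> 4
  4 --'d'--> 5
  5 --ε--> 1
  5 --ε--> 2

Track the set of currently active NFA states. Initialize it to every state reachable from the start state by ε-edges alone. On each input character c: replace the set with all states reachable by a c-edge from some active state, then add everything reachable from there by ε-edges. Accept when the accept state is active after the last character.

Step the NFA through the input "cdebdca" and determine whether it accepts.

Answer: REJECT

Steps:
initial (ε-close {0}): {0,1,2}
'c' @ 1: {3,4}
'd' @ 2: {1,2,5}  [accepting]
'e' @ 3: {}  — dead — no transitions
rest 'bdca' ignored (set empty)
end set {} — state 1 not in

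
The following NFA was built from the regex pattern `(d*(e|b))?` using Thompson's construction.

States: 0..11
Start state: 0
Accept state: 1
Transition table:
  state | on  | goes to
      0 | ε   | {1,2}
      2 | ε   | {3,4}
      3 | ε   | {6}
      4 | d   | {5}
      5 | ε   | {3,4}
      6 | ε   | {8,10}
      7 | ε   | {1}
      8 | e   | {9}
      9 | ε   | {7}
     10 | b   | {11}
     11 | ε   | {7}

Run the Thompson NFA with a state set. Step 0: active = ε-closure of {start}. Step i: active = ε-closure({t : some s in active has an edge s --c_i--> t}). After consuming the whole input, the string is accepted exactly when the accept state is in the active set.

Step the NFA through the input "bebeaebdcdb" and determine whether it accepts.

Answer: REJECT

Trace:
S₀ = ε-closure({0}) = {0,1,2,3,4,6,8,10}
'b' @ 1: {1,7,11}  (accept∈set)
'e' @ 2: {}  — state set empty
rest 'beaebdcdb' ignored (set empty)
after full input: {}  (accept=1 not in)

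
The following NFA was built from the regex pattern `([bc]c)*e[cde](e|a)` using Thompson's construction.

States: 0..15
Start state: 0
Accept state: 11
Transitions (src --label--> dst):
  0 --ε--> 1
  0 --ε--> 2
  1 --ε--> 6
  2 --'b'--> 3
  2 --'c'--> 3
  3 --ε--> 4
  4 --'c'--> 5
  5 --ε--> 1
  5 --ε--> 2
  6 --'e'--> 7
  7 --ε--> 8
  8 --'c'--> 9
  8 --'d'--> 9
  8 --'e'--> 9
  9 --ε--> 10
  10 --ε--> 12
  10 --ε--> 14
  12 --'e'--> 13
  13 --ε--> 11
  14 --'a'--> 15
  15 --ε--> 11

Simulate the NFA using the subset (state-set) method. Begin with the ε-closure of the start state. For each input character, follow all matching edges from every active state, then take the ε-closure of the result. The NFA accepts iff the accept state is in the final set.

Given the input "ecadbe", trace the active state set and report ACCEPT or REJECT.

Answer: REJECT

Derivation:
initial (ε-close {0}): {0,1,2,6}
'e' @ 1: {7,8}
'c' @ 2: {9,10,12,14}
'a' @ 3: {11,15}  (accept∈set)
'd' @ 4: {}  — state set empty
rest 'be' ignored (set empty)
after full input: {}  (accept=11 not in)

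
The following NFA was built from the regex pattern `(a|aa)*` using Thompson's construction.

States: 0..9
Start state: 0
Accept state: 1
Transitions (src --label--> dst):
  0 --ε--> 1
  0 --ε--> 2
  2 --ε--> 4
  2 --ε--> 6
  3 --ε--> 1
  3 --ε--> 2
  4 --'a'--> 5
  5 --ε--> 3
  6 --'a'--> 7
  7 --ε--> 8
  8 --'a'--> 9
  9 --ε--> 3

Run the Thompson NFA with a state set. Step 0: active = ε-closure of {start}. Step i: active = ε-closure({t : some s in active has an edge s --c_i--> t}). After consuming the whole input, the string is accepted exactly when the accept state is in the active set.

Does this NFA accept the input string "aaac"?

Answer: REJECT

Steps:
initial (ε-close {0}): {0,1,2,4,6}
'a' @ 1: {1,2,3,4,5,6,7,8}  (accept∈set)
'a' @ 2: {1,2,3,4,5,6,7,8,9}  (accept∈set)
'a' @ 3: {1,2,3,4,5,6,7,8,9}  (accept∈set)
'c' @ 4: {}  — dead — no transitions
final: {}; accept 1 not in set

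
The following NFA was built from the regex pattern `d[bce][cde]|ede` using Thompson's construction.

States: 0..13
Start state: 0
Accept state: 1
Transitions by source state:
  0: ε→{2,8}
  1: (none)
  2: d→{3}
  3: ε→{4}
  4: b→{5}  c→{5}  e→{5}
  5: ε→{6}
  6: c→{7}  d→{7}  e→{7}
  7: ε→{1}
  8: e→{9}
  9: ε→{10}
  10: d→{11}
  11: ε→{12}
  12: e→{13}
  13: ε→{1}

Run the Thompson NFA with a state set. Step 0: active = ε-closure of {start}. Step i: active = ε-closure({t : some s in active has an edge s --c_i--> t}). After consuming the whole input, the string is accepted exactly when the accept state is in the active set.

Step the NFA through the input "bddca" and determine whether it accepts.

Answer: REJECT

Trace:
S₀ = ε-closure({0}) = {0,2,8}
'b' @ 1: {}  — no active states
rest 'ddca' ignored (set empty)
after full input: {}  (accept=1 not in)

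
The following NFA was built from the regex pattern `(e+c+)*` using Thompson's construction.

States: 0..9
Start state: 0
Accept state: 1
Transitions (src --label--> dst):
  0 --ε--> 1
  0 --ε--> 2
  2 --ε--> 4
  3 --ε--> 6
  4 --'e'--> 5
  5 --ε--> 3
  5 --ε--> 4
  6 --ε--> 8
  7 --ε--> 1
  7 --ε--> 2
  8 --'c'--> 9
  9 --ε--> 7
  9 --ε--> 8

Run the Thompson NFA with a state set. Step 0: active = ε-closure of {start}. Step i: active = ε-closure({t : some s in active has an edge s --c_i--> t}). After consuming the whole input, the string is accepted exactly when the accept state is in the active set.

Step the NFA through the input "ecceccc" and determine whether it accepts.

Answer: ACCEPT

Derivation:
start: ε-closure({0}) = {0,1,2,4}
'e' @ 1: {3,4,5,6,8}
'c' @ 2: {1,2,4,7,8,9}  ✓accept
'c' @ 3: {1,2,4,7,8,9}  ✓accept
'e' @ 4: {3,4,5,6,8}
'c' @ 5: {1,2,4,7,8,9}  ✓accept
'c' @ 6: {1,2,4,7,8,9}  ✓accept
'c' @ 7: {1,2,4,7,8,9}  ✓accept
after full input: {1,2,4,7,8,9}  (accept=1 in)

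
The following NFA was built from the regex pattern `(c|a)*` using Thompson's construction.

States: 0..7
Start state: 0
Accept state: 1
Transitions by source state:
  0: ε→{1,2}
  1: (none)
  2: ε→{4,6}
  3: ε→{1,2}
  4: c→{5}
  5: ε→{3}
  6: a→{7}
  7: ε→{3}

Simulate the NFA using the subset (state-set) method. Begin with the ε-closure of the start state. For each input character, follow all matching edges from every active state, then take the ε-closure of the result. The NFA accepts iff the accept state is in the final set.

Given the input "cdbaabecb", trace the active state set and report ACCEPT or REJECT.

Answer: REJECT

Steps:
start: ε-closure({0}) = {0,1,2,4,6}
'c' @ 1: {1,2,3,4,5,6}  [accepting]
'd' @ 2: {}  — dead — no transitions
rest 'baabecb' ignored (set empty)
final: {}; accept 1 not in set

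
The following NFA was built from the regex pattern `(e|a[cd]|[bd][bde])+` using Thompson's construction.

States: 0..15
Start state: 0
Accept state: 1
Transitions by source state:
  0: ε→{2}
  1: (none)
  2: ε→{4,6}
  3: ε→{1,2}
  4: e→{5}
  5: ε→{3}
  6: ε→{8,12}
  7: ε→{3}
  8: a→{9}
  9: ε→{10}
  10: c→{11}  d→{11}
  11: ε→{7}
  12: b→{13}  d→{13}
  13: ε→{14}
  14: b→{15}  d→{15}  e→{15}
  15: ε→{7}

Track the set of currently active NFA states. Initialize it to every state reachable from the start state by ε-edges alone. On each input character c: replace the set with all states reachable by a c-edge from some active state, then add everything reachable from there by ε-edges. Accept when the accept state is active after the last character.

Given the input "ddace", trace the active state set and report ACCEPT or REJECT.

initial (ε-close {0}): {0,2,4,6,8,12}
'd' @ 1: {13,14}
'd' @ 2: {1,2,3,4,6,7,8,12,15}  ✓accept
'a' @ 3: {9,10}
'c' @ 4: {1,2,3,4,6,7,8,11,12}  ✓accept
'e' @ 5: {1,2,3,4,5,6,8,12}  ✓accept
final: {1,2,3,4,5,6,8,12}; accept 1 in set

Answer: ACCEPT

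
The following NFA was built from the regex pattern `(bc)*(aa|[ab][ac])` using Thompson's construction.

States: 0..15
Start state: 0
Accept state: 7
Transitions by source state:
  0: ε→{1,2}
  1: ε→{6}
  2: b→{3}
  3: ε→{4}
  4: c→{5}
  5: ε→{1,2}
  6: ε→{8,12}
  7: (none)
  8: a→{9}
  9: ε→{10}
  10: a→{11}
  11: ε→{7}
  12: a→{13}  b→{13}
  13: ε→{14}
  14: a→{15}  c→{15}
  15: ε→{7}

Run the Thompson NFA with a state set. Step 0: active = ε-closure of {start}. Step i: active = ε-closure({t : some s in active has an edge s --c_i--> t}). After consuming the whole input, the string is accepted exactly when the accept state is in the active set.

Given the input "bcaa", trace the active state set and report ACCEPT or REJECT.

S₀ = ε-closure({0}) = {0,1,2,6,8,12}
'b' @ 1: {3,4,13,14}
'c' @ 2: {1,2,5,6,7,8,12,15}  ✓accept
'a' @ 3: {9,10,13,14}
'a' @ 4: {7,11,15}  ✓accept
after full input: {7,11,15}  (accept=7 in)

Answer: ACCEPT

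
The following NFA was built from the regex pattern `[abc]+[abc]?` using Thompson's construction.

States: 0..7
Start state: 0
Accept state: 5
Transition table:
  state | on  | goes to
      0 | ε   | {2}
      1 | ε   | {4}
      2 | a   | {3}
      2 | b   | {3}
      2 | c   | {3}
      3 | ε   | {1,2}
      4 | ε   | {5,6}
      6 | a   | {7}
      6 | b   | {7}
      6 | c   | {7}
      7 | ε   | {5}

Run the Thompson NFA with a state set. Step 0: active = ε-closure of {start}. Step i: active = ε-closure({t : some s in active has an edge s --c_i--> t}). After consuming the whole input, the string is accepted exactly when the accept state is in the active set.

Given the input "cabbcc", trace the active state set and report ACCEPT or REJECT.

Answer: ACCEPT

Derivation:
initial (ε-close {0}): {0,2}
'c' @ 1: {1,2,3,4,5,6}  [accepting]
'a' @ 2: {1,2,3,4,5,6,7}  [accepting]
'b' @ 3: {1,2,3,4,5,6,7}  [accepting]
'b' @ 4: {1,2,3,4,5,6,7}  [accepting]
'c' @ 5: {1,2,3,4,5,6,7}  [accepting]
'c' @ 6: {1,2,3,4,5,6,7}  [accepting]
final: {1,2,3,4,5,6,7}; accept 5 in set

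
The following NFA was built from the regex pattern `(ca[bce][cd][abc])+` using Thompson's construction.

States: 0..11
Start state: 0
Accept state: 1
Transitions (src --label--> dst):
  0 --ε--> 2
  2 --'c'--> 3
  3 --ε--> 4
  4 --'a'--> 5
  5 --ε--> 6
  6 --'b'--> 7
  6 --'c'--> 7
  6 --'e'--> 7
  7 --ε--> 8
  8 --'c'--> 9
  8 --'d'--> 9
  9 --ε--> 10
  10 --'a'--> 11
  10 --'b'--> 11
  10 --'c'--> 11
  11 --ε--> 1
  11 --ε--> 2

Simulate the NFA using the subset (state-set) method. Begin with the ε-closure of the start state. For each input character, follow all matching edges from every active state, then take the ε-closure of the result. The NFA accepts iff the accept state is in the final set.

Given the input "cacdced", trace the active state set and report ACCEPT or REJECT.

Answer: REJECT

Trace:
S₀ = ε-closure({0}) = {0,2}
'c' @ 1: {3,4}
'a' @ 2: {5,6}
'c' @ 3: {7,8}
'd' @ 4: {9,10}
'c' @ 5: {1,2,11}  [accepting]
'e' @ 6: {}  — state set empty
rest 'd' ignored (set empty)
final: {}; accept 1 not in set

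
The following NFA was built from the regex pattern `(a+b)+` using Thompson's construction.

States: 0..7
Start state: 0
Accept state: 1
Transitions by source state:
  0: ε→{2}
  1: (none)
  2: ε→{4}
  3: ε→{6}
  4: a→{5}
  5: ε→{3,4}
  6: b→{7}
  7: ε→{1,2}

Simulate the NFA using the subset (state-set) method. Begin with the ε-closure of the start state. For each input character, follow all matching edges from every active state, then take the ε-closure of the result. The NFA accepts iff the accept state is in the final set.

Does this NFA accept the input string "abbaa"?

Answer: REJECT

Steps:
initial (ε-close {0}): {0,2,4}
'a' @ 1: {3,4,5,6}
'b' @ 2: {1,2,4,7}  [accepting]
'b' @ 3: {}  — no active states
rest 'aa' ignored (set empty)
after full input: {}  (accept=1 not in)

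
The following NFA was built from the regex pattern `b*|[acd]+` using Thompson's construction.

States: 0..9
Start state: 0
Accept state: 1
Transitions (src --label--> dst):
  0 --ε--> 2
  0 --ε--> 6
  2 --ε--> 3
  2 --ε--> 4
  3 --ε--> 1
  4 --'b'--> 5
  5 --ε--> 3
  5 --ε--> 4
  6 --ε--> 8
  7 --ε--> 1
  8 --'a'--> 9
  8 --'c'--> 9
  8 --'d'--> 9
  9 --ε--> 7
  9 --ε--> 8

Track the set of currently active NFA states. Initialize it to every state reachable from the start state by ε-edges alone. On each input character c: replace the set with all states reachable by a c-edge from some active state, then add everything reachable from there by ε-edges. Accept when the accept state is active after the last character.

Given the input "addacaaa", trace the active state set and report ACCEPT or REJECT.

Answer: ACCEPT

Trace:
start: ε-closure({0}) = {0,1,2,3,4,6,8}
'a' @ 1: {1,7,8,9}  [accepting]
'd' @ 2: {1,7,8,9}  [accepting]
'd' @ 3: {1,7,8,9}  [accepting]
'a' @ 4: {1,7,8,9}  [accepting]
'c' @ 5: {1,7,8,9}  [accepting]
'a' @ 6: {1,7,8,9}  [accepting]
'a' @ 7: {1,7,8,9}  [accepting]
'a' @ 8: {1,7,8,9}  [accepting]
end set {1,7,8,9} — state 1 in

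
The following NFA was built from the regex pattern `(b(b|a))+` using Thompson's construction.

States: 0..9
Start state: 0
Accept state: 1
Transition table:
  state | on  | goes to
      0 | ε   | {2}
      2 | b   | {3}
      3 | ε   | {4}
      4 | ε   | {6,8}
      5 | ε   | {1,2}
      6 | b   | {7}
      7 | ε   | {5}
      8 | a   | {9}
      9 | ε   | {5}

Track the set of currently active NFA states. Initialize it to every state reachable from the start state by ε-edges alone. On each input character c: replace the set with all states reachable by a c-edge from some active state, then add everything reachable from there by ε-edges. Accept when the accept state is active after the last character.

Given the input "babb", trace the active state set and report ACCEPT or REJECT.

start: ε-closure({0}) = {0,2}
'b' @ 1: {3,4,6,8}
'a' @ 2: {1,2,5,9}  (accept∈set)
'b' @ 3: {3,4,6,8}
'b' @ 4: {1,2,5,7}  (accept∈set)
final: {1,2,5,7}; accept 1 in set

Answer: ACCEPT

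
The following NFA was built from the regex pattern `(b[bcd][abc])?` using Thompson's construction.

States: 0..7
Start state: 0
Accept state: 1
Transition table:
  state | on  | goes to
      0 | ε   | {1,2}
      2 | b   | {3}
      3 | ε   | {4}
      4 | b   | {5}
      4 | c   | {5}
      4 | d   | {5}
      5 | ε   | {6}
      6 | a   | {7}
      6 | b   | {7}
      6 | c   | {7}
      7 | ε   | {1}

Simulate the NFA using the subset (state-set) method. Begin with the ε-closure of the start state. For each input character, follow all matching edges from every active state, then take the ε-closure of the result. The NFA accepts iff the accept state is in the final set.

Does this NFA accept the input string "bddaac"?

Answer: REJECT

Trace:
initial (ε-close {0}): {0,1,2}
'b' @ 1: {3,4}
'd' @ 2: {5,6}
'd' @ 3: {}  — state set empty
rest 'aac' ignored (set empty)
final: {}; accept 1 not in set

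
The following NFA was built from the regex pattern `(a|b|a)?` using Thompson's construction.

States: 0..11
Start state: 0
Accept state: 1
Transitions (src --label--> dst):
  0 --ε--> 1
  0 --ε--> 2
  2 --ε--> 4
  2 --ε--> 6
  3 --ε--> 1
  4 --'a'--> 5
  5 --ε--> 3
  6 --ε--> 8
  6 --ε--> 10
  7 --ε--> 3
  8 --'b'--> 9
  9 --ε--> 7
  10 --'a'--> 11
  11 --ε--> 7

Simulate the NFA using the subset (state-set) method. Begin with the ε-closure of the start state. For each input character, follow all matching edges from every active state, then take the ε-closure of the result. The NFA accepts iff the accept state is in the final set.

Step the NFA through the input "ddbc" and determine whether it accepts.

initial (ε-close {0}): {0,1,2,4,6,8,10}
'd' @ 1: {}  — no active states
rest 'dbc' ignored (set empty)
end set {} — state 1 not in

Answer: REJECT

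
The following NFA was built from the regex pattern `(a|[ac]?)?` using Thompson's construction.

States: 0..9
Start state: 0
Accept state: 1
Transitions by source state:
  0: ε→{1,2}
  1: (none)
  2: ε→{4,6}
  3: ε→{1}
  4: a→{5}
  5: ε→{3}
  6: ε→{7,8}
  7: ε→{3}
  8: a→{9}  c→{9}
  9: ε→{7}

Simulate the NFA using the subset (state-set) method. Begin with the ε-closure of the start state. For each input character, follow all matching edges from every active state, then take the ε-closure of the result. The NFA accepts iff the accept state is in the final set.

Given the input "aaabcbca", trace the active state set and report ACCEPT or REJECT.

Answer: REJECT

Steps:
initial (ε-close {0}): {0,1,2,3,4,6,7,8}
'a' @ 1: {1,3,5,7,9}  [accepting]
'a' @ 2: {}  — dead — no transitions
rest 'abcbca' ignored (set empty)
end set {} — state 1 not in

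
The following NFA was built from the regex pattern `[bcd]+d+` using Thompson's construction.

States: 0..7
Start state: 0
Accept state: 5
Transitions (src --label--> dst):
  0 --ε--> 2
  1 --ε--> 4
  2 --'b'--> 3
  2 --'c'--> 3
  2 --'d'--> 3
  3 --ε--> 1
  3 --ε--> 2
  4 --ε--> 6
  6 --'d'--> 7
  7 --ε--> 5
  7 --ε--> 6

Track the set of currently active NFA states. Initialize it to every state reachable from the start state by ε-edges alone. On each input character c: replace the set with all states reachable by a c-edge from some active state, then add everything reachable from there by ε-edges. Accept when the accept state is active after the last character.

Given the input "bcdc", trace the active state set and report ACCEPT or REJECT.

Answer: REJECT

Steps:
initial (ε-close {0}): {0,2}
'b' @ 1: {1,2,3,4,6}
'c' @ 2: {1,2,3,4,6}
'd' @ 3: {1,2,3,4,5,6,7}  [accepting]
'c' @ 4: {1,2,3,4,6}
after full input: {1,2,3,4,6}  (accept=5 not in)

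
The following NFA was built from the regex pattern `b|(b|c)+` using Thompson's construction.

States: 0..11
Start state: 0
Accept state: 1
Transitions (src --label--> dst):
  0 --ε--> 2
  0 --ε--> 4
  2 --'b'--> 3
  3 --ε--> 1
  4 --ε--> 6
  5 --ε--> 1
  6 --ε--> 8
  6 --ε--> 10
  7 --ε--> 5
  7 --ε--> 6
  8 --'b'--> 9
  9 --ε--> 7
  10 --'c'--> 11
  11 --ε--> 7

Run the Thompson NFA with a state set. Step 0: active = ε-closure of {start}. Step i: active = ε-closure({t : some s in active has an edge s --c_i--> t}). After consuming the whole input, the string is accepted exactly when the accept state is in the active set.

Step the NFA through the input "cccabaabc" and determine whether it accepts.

Answer: REJECT

Derivation:
start: ε-closure({0}) = {0,2,4,6,8,10}
'c' @ 1: {1,5,6,7,8,10,11}  (accept∈set)
'c' @ 2: {1,5,6,7,8,10,11}  (accept∈set)
'c' @ 3: {1,5,6,7,8,10,11}  (accept∈set)
'a' @ 4: {}  — state set empty
rest 'baabc' ignored (set empty)
final: {}; accept 1 not in set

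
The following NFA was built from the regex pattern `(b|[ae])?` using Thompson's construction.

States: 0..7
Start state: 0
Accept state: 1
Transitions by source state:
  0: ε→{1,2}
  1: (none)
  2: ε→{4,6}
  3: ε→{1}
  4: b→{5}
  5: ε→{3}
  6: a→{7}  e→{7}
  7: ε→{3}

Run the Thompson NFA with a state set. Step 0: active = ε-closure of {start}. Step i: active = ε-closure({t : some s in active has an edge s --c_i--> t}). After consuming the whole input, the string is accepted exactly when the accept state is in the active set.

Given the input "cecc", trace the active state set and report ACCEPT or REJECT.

Answer: REJECT

Derivation:
S₀ = ε-closure({0}) = {0,1,2,4,6}
'c' @ 1: {}  — no active states
rest 'ecc' ignored (set empty)
end set {} — state 1 not in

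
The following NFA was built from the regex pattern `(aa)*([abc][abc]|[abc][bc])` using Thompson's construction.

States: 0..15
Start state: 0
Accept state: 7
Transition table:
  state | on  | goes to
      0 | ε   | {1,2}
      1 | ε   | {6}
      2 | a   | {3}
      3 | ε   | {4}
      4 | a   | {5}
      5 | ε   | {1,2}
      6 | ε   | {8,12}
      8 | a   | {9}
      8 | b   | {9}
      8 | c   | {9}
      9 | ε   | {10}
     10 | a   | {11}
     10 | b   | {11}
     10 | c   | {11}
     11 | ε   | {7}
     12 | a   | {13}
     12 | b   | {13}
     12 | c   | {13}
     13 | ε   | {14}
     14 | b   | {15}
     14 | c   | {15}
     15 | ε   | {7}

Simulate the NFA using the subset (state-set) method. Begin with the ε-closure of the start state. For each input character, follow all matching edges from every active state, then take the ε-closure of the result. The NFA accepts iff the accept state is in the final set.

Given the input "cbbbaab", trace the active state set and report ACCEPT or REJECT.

initial (ε-close {0}): {0,1,2,6,8,12}
'c' @ 1: {9,10,13,14}
'b' @ 2: {7,11,15}  ✓accept
'b' @ 3: {}  — dead — no transitions
rest 'baab' ignored (set empty)
after full input: {}  (accept=7 not in)

Answer: REJECT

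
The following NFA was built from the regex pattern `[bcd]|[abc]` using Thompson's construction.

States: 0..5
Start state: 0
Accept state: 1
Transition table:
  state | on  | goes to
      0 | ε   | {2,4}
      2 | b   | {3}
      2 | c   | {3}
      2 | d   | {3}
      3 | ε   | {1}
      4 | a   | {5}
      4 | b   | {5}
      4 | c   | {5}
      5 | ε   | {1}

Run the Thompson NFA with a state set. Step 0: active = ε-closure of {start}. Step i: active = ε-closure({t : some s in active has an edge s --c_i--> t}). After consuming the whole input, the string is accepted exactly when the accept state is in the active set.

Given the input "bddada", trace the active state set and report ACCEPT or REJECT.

start: ε-closure({0}) = {0,2,4}
'b' @ 1: {1,3,5}  (accept∈set)
'd' @ 2: {}  — state set empty
rest 'dada' ignored (set empty)
end set {} — state 1 not in

Answer: REJECT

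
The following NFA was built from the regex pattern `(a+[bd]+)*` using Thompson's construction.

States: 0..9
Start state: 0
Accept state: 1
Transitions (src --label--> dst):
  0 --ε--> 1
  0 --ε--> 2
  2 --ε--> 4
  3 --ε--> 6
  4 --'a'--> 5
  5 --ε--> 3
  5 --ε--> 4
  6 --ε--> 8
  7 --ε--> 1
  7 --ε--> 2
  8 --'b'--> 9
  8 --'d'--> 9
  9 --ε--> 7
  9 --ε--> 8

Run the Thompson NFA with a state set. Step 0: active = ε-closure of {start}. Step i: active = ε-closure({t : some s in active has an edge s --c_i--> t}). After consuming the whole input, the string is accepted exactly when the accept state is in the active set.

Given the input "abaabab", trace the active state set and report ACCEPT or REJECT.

Answer: ACCEPT

Derivation:
initial (ε-close {0}): {0,1,2,4}
'a' @ 1: {3,4,5,6,8}
'b' @ 2: {1,2,4,7,8,9}  ✓accept
'a' @ 3: {3,4,5,6,8}
'a' @ 4: {3,4,5,6,8}
'b' @ 5: {1,2,4,7,8,9}  ✓accept
'a' @ 6: {3,4,5,6,8}
'b' @ 7: {1,2,4,7,8,9}  ✓accept
end set {1,2,4,7,8,9} — state 1 in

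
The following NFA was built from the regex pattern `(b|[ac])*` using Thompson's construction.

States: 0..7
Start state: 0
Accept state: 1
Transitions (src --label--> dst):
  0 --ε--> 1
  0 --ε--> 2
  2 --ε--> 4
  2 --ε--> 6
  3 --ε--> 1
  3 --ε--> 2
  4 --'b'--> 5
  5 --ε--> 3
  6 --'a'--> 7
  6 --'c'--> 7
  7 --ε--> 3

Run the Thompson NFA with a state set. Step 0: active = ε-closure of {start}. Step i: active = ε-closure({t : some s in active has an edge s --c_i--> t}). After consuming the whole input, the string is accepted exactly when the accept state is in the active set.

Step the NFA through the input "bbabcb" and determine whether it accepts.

Answer: ACCEPT

Trace:
S₀ = ε-closure({0}) = {0,1,2,4,6}
'b' @ 1: {1,2,3,4,5,6}  (accept∈set)
'b' @ 2: {1,2,3,4,5,6}  (accept∈set)
'a' @ 3: {1,2,3,4,6,7}  (accept∈set)
'b' @ 4: {1,2,3,4,5,6}  (accept∈set)
'c' @ 5: {1,2,3,4,6,7}  (accept∈set)
'b' @ 6: {1,2,3,4,5,6}  (accept∈set)
final: {1,2,3,4,5,6}; accept 1 in set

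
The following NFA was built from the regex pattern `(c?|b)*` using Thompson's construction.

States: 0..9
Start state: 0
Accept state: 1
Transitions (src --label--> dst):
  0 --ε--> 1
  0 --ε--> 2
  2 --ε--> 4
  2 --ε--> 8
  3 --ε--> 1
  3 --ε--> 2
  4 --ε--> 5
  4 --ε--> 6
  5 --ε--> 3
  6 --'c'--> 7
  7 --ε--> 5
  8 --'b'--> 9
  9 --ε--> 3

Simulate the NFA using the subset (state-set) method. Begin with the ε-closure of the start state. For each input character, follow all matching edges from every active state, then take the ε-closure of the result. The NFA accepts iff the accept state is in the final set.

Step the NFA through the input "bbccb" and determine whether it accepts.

Answer: ACCEPT

Trace:
initial (ε-close {0}): {0,1,2,3,4,5,6,8}
'b' @ 1: {1,2,3,4,5,6,8,9}  ✓accept
'b' @ 2: {1,2,3,4,5,6,8,9}  ✓accept
'c' @ 3: {1,2,3,4,5,6,7,8}  ✓accept
'c' @ 4: {1,2,3,4,5,6,7,8}  ✓accept
'b' @ 5: {1,2,3,4,5,6,8,9}  ✓accept
end set {1,2,3,4,5,6,8,9} — state 1 in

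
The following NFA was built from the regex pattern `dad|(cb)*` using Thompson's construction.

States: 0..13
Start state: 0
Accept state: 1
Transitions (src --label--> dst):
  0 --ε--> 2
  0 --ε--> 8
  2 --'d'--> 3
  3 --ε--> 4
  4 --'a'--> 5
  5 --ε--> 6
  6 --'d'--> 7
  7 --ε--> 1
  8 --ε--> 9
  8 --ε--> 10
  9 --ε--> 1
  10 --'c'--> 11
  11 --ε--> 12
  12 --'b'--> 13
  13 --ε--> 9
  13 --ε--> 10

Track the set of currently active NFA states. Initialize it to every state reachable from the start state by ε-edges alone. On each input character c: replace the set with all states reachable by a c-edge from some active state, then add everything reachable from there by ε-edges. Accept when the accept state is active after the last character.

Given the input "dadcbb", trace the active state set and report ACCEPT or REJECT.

Answer: REJECT

Trace:
S₀ = ε-closure({0}) = {0,1,2,8,9,10}
'd' @ 1: {3,4}
'a' @ 2: {5,6}
'd' @ 3: {1,7}  ✓accept
'c' @ 4: {}  — state set empty
rest 'bb' ignored (set empty)
after full input: {}  (accept=1 not in)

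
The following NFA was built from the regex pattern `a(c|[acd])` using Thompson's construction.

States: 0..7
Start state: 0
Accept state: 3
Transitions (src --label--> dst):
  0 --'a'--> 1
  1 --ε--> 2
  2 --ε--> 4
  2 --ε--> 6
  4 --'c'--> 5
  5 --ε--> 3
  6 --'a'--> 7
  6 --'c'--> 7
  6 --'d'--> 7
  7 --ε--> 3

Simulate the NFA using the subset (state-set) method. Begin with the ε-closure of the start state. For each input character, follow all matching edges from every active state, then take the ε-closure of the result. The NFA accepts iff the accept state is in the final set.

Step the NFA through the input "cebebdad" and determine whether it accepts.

S₀ = ε-closure({0}) = {0}
'c' @ 1: {}  — state set empty
rest 'ebebdad' ignored (set empty)
end set {} — state 3 not in

Answer: REJECT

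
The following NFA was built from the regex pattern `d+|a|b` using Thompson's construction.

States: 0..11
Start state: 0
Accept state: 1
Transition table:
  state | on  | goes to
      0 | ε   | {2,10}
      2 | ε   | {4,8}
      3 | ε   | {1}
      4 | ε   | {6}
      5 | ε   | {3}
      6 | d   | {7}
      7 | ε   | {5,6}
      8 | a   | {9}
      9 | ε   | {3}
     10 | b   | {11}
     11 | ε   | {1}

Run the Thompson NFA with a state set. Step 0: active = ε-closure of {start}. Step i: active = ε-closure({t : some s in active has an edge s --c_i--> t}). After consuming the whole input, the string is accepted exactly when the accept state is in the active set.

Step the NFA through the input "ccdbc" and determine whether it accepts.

Answer: REJECT

Derivation:
start: ε-closure({0}) = {0,2,4,6,8,10}
'c' @ 1: {}  — dead — no transitions
rest 'cdbc' ignored (set empty)
end set {} — state 1 not in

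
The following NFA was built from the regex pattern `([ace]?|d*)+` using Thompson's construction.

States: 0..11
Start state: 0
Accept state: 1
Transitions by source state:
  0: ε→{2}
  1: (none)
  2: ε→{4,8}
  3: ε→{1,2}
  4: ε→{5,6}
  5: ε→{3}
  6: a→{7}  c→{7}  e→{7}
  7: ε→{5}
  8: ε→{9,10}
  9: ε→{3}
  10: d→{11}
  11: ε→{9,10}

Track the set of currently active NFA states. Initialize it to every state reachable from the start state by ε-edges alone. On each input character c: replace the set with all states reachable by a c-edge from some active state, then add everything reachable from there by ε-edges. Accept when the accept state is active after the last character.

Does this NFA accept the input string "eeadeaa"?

start: ε-closure({0}) = {0,1,2,3,4,5,6,8,9,10}
'e' @ 1: {1,2,3,4,5,6,7,8,9,10}  [accepting]
'e' @ 2: {1,2,3,4,5,6,7,8,9,10}  [accepting]
'a' @ 3: {1,2,3,4,5,6,7,8,9,10}  [accepting]
'd' @ 4: {1,2,3,4,5,6,8,9,10,11}  [accepting]
'e' @ 5: {1,2,3,4,5,6,7,8,9,10}  [accepting]
'a' @ 6: {1,2,3,4,5,6,7,8,9,10}  [accepting]
'a' @ 7: {1,2,3,4,5,6,7,8,9,10}  [accepting]
after full input: {1,2,3,4,5,6,7,8,9,10}  (accept=1 in)

Answer: ACCEPT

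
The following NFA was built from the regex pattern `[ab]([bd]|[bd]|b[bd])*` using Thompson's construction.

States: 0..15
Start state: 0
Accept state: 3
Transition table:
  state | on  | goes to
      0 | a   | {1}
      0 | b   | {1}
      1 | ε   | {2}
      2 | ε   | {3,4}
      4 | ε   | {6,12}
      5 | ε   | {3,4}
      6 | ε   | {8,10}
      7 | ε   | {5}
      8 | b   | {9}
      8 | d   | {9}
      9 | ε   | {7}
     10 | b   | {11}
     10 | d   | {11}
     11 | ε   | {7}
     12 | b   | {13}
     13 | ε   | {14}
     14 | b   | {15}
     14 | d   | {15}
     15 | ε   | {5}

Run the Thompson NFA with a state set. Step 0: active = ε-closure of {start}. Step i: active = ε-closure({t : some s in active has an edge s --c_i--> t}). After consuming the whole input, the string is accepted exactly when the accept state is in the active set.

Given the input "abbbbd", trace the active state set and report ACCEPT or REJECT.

S₀ = ε-closure({0}) = {0}
'a' @ 1: {1,2,3,4,6,8,10,12}  [accepting]
'b' @ 2: {3,4,5,6,7,8,9,10,11,12,13,14}  [accepting]
'b' @ 3: {3,4,5,6,7,8,9,10,11,12,13,14,15}  [accepting]
'b' @ 4: {3,4,5,6,7,8,9,10,11,12,13,14,15}  [accepting]
'b' @ 5: {3,4,5,6,7,8,9,10,11,12,13,14,15}  [accepting]
'd' @ 6: {3,4,5,6,7,8,9,10,11,12,15}  [accepting]
after full input: {3,4,5,6,7,8,9,10,11,12,15}  (accept=3 in)

Answer: ACCEPT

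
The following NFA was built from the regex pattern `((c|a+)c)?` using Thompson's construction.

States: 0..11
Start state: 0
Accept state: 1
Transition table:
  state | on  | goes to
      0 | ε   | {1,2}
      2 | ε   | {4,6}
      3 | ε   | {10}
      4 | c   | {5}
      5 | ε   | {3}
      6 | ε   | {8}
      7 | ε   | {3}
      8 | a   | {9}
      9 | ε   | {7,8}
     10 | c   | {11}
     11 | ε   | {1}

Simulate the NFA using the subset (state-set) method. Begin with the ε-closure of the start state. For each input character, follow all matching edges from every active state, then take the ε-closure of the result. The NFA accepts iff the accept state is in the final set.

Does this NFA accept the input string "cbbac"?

Answer: REJECT

Trace:
start: ε-closure({0}) = {0,1,2,4,6,8}
'c' @ 1: {3,5,10}
'b' @ 2: {}  — state set empty
rest 'bac' ignored (set empty)
after full input: {}  (accept=1 not in)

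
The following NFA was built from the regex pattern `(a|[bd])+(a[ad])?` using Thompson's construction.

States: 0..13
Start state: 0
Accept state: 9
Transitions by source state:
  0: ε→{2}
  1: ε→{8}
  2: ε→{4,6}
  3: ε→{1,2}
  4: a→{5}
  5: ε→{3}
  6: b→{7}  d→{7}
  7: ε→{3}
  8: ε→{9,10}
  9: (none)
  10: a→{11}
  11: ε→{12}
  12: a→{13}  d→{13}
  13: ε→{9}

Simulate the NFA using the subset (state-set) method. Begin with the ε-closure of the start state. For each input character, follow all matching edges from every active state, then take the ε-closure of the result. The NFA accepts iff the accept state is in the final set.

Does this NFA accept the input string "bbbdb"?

Answer: ACCEPT

Steps:
initial (ε-close {0}): {0,2,4,6}
'b' @ 1: {1,2,3,4,6,7,8,9,10}  [accepting]
'b' @ 2: {1,2,3,4,6,7,8,9,10}  [accepting]
'b' @ 3: {1,2,3,4,6,7,8,9,10}  [accepting]
'd' @ 4: {1,2,3,4,6,7,8,9,10}  [accepting]
'b' @ 5: {1,2,3,4,6,7,8,9,10}  [accepting]
final: {1,2,3,4,6,7,8,9,10}; accept 9 in set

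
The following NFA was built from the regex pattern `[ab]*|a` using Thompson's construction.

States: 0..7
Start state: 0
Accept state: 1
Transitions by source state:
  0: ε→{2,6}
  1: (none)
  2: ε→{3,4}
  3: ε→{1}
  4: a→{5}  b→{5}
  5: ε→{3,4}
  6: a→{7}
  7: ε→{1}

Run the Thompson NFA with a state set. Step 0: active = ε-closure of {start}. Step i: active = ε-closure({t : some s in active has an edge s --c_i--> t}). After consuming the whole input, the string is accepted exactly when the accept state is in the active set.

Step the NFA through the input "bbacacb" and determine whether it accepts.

Answer: REJECT

Trace:
initial (ε-close {0}): {0,1,2,3,4,6}
'b' @ 1: {1,3,4,5}  (accept∈set)
'b' @ 2: {1,3,4,5}  (accept∈set)
'a' @ 3: {1,3,4,5}  (accept∈set)
'c' @ 4: {}  — state set empty
rest 'acb' ignored (set empty)
after full input: {}  (accept=1 not in)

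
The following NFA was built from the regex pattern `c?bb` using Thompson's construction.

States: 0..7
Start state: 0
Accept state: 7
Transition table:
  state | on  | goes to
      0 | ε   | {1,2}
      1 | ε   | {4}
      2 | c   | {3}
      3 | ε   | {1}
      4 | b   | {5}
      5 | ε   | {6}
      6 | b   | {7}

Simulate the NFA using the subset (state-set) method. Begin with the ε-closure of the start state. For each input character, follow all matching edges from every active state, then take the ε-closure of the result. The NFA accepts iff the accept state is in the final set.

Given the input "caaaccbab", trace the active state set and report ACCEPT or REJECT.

initial (ε-close {0}): {0,1,2,4}
'c' @ 1: {1,3,4}
'a' @ 2: {}  — no active states
rest 'aaccbab' ignored (set empty)
after full input: {}  (accept=7 not in)

Answer: REJECT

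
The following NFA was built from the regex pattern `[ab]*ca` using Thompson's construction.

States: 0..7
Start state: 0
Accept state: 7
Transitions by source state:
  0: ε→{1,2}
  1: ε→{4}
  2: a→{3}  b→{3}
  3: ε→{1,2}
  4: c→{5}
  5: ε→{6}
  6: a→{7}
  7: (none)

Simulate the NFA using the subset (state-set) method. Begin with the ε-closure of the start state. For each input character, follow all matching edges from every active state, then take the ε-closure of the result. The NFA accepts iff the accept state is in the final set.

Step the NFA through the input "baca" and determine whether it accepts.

start: ε-closure({0}) = {0,1,2,4}
'b' @ 1: {1,2,3,4}
'a' @ 2: {1,2,3,4}
'c' @ 3: {5,6}
'a' @ 4: {7}  ✓accept
end set {7} — state 7 in

Answer: ACCEPT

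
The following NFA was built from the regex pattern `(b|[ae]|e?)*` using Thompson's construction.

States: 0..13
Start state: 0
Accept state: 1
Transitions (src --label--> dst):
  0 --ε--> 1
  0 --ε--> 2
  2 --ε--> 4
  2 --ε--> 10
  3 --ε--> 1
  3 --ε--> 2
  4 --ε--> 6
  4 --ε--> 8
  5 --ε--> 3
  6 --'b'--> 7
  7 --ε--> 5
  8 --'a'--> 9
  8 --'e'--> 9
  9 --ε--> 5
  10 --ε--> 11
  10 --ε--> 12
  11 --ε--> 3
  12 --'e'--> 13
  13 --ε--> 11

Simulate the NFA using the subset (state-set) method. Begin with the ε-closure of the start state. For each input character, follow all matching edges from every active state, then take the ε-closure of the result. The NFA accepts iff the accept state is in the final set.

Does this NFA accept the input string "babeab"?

S₀ = ε-closure({0}) = {0,1,2,3,4,6,8,10,11,12}
'b' @ 1: {1,2,3,4,5,6,7,8,10,11,12}  (accept∈set)
'a' @ 2: {1,2,3,4,5,6,8,9,10,11,12}  (accept∈set)
'b' @ 3: {1,2,3,4,5,6,7,8,10,11,12}  (accept∈set)
'e' @ 4: {1,2,3,4,5,6,8,9,10,11,12,13}  (accept∈set)
'a' @ 5: {1,2,3,4,5,6,8,9,10,11,12}  (accept∈set)
'b' @ 6: {1,2,3,4,5,6,7,8,10,11,12}  (accept∈set)
final: {1,2,3,4,5,6,7,8,10,11,12}; accept 1 in set

Answer: ACCEPT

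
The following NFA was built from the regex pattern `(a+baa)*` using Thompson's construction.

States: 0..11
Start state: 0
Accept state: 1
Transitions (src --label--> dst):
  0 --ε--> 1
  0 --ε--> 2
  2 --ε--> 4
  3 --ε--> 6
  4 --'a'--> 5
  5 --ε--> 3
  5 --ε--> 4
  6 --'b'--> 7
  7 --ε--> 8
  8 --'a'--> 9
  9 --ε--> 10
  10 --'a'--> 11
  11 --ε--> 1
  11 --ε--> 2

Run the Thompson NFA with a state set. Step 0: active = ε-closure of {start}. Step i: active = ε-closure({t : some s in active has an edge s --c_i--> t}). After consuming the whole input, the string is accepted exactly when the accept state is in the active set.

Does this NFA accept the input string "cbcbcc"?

Answer: REJECT

Trace:
initial (ε-close {0}): {0,1,2,4}
'c' @ 1: {}  — state set empty
rest 'bcbcc' ignored (set empty)
end set {} — state 1 not in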